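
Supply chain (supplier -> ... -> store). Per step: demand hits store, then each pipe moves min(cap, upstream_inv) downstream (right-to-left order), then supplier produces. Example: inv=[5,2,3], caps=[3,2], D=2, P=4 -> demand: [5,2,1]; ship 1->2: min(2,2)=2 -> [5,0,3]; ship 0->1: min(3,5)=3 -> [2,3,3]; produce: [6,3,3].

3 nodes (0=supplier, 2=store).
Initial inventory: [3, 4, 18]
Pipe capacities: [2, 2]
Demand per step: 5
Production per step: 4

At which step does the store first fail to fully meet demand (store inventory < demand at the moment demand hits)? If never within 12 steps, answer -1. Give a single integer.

Step 1: demand=5,sold=5 ship[1->2]=2 ship[0->1]=2 prod=4 -> [5 4 15]
Step 2: demand=5,sold=5 ship[1->2]=2 ship[0->1]=2 prod=4 -> [7 4 12]
Step 3: demand=5,sold=5 ship[1->2]=2 ship[0->1]=2 prod=4 -> [9 4 9]
Step 4: demand=5,sold=5 ship[1->2]=2 ship[0->1]=2 prod=4 -> [11 4 6]
Step 5: demand=5,sold=5 ship[1->2]=2 ship[0->1]=2 prod=4 -> [13 4 3]
Step 6: demand=5,sold=3 ship[1->2]=2 ship[0->1]=2 prod=4 -> [15 4 2]
Step 7: demand=5,sold=2 ship[1->2]=2 ship[0->1]=2 prod=4 -> [17 4 2]
Step 8: demand=5,sold=2 ship[1->2]=2 ship[0->1]=2 prod=4 -> [19 4 2]
Step 9: demand=5,sold=2 ship[1->2]=2 ship[0->1]=2 prod=4 -> [21 4 2]
Step 10: demand=5,sold=2 ship[1->2]=2 ship[0->1]=2 prod=4 -> [23 4 2]
Step 11: demand=5,sold=2 ship[1->2]=2 ship[0->1]=2 prod=4 -> [25 4 2]
Step 12: demand=5,sold=2 ship[1->2]=2 ship[0->1]=2 prod=4 -> [27 4 2]
First stockout at step 6

6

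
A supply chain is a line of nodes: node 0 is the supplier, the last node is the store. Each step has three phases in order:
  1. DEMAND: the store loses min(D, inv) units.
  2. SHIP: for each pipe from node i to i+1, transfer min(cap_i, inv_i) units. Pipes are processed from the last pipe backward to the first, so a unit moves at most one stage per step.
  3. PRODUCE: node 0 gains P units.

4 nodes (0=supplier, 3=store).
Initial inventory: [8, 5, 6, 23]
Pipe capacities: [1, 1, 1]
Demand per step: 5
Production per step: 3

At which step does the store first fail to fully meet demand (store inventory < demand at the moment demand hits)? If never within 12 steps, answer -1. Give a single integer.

Step 1: demand=5,sold=5 ship[2->3]=1 ship[1->2]=1 ship[0->1]=1 prod=3 -> [10 5 6 19]
Step 2: demand=5,sold=5 ship[2->3]=1 ship[1->2]=1 ship[0->1]=1 prod=3 -> [12 5 6 15]
Step 3: demand=5,sold=5 ship[2->3]=1 ship[1->2]=1 ship[0->1]=1 prod=3 -> [14 5 6 11]
Step 4: demand=5,sold=5 ship[2->3]=1 ship[1->2]=1 ship[0->1]=1 prod=3 -> [16 5 6 7]
Step 5: demand=5,sold=5 ship[2->3]=1 ship[1->2]=1 ship[0->1]=1 prod=3 -> [18 5 6 3]
Step 6: demand=5,sold=3 ship[2->3]=1 ship[1->2]=1 ship[0->1]=1 prod=3 -> [20 5 6 1]
Step 7: demand=5,sold=1 ship[2->3]=1 ship[1->2]=1 ship[0->1]=1 prod=3 -> [22 5 6 1]
Step 8: demand=5,sold=1 ship[2->3]=1 ship[1->2]=1 ship[0->1]=1 prod=3 -> [24 5 6 1]
Step 9: demand=5,sold=1 ship[2->3]=1 ship[1->2]=1 ship[0->1]=1 prod=3 -> [26 5 6 1]
Step 10: demand=5,sold=1 ship[2->3]=1 ship[1->2]=1 ship[0->1]=1 prod=3 -> [28 5 6 1]
Step 11: demand=5,sold=1 ship[2->3]=1 ship[1->2]=1 ship[0->1]=1 prod=3 -> [30 5 6 1]
Step 12: demand=5,sold=1 ship[2->3]=1 ship[1->2]=1 ship[0->1]=1 prod=3 -> [32 5 6 1]
First stockout at step 6

6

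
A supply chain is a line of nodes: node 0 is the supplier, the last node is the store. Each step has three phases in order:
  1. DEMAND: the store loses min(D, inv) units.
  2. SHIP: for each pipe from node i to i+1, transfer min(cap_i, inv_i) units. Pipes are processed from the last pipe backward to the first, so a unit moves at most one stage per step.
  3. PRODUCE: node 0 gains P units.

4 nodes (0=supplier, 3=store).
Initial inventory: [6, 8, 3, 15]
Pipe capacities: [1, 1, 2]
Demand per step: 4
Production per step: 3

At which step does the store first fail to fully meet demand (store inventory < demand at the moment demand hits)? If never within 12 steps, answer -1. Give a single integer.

Step 1: demand=4,sold=4 ship[2->3]=2 ship[1->2]=1 ship[0->1]=1 prod=3 -> [8 8 2 13]
Step 2: demand=4,sold=4 ship[2->3]=2 ship[1->2]=1 ship[0->1]=1 prod=3 -> [10 8 1 11]
Step 3: demand=4,sold=4 ship[2->3]=1 ship[1->2]=1 ship[0->1]=1 prod=3 -> [12 8 1 8]
Step 4: demand=4,sold=4 ship[2->3]=1 ship[1->2]=1 ship[0->1]=1 prod=3 -> [14 8 1 5]
Step 5: demand=4,sold=4 ship[2->3]=1 ship[1->2]=1 ship[0->1]=1 prod=3 -> [16 8 1 2]
Step 6: demand=4,sold=2 ship[2->3]=1 ship[1->2]=1 ship[0->1]=1 prod=3 -> [18 8 1 1]
Step 7: demand=4,sold=1 ship[2->3]=1 ship[1->2]=1 ship[0->1]=1 prod=3 -> [20 8 1 1]
Step 8: demand=4,sold=1 ship[2->3]=1 ship[1->2]=1 ship[0->1]=1 prod=3 -> [22 8 1 1]
Step 9: demand=4,sold=1 ship[2->3]=1 ship[1->2]=1 ship[0->1]=1 prod=3 -> [24 8 1 1]
Step 10: demand=4,sold=1 ship[2->3]=1 ship[1->2]=1 ship[0->1]=1 prod=3 -> [26 8 1 1]
Step 11: demand=4,sold=1 ship[2->3]=1 ship[1->2]=1 ship[0->1]=1 prod=3 -> [28 8 1 1]
Step 12: demand=4,sold=1 ship[2->3]=1 ship[1->2]=1 ship[0->1]=1 prod=3 -> [30 8 1 1]
First stockout at step 6

6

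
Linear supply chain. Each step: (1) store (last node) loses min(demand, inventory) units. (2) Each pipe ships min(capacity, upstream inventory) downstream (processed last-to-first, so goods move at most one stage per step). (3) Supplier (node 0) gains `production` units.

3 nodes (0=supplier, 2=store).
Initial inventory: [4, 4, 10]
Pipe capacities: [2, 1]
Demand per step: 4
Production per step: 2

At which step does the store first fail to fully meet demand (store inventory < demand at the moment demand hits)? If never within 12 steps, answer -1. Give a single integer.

Step 1: demand=4,sold=4 ship[1->2]=1 ship[0->1]=2 prod=2 -> [4 5 7]
Step 2: demand=4,sold=4 ship[1->2]=1 ship[0->1]=2 prod=2 -> [4 6 4]
Step 3: demand=4,sold=4 ship[1->2]=1 ship[0->1]=2 prod=2 -> [4 7 1]
Step 4: demand=4,sold=1 ship[1->2]=1 ship[0->1]=2 prod=2 -> [4 8 1]
Step 5: demand=4,sold=1 ship[1->2]=1 ship[0->1]=2 prod=2 -> [4 9 1]
Step 6: demand=4,sold=1 ship[1->2]=1 ship[0->1]=2 prod=2 -> [4 10 1]
Step 7: demand=4,sold=1 ship[1->2]=1 ship[0->1]=2 prod=2 -> [4 11 1]
Step 8: demand=4,sold=1 ship[1->2]=1 ship[0->1]=2 prod=2 -> [4 12 1]
Step 9: demand=4,sold=1 ship[1->2]=1 ship[0->1]=2 prod=2 -> [4 13 1]
Step 10: demand=4,sold=1 ship[1->2]=1 ship[0->1]=2 prod=2 -> [4 14 1]
Step 11: demand=4,sold=1 ship[1->2]=1 ship[0->1]=2 prod=2 -> [4 15 1]
Step 12: demand=4,sold=1 ship[1->2]=1 ship[0->1]=2 prod=2 -> [4 16 1]
First stockout at step 4

4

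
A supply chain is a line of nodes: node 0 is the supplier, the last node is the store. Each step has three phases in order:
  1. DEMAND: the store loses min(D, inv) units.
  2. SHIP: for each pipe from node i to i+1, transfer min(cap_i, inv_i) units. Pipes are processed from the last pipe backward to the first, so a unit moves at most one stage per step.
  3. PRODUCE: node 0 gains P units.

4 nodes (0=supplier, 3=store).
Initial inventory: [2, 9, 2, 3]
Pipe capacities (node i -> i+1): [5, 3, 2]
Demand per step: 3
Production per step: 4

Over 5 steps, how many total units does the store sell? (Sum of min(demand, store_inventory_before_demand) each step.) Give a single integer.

Step 1: sold=3 (running total=3) -> [4 8 3 2]
Step 2: sold=2 (running total=5) -> [4 9 4 2]
Step 3: sold=2 (running total=7) -> [4 10 5 2]
Step 4: sold=2 (running total=9) -> [4 11 6 2]
Step 5: sold=2 (running total=11) -> [4 12 7 2]

Answer: 11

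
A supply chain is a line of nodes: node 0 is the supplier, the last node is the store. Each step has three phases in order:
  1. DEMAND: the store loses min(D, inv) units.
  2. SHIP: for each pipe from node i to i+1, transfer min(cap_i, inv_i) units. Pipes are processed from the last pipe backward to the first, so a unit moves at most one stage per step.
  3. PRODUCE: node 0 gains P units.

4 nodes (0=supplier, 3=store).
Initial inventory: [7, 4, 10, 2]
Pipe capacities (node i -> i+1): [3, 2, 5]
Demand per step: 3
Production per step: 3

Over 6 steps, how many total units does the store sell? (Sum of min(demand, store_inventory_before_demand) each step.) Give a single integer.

Step 1: sold=2 (running total=2) -> [7 5 7 5]
Step 2: sold=3 (running total=5) -> [7 6 4 7]
Step 3: sold=3 (running total=8) -> [7 7 2 8]
Step 4: sold=3 (running total=11) -> [7 8 2 7]
Step 5: sold=3 (running total=14) -> [7 9 2 6]
Step 6: sold=3 (running total=17) -> [7 10 2 5]

Answer: 17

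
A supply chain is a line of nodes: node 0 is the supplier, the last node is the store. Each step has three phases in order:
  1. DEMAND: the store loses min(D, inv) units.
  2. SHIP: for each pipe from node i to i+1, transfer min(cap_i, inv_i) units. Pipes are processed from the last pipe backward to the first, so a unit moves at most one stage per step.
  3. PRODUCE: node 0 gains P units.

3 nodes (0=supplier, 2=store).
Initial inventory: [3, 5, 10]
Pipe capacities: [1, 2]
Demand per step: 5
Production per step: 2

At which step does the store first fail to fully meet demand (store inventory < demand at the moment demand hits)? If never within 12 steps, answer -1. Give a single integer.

Step 1: demand=5,sold=5 ship[1->2]=2 ship[0->1]=1 prod=2 -> [4 4 7]
Step 2: demand=5,sold=5 ship[1->2]=2 ship[0->1]=1 prod=2 -> [5 3 4]
Step 3: demand=5,sold=4 ship[1->2]=2 ship[0->1]=1 prod=2 -> [6 2 2]
Step 4: demand=5,sold=2 ship[1->2]=2 ship[0->1]=1 prod=2 -> [7 1 2]
Step 5: demand=5,sold=2 ship[1->2]=1 ship[0->1]=1 prod=2 -> [8 1 1]
Step 6: demand=5,sold=1 ship[1->2]=1 ship[0->1]=1 prod=2 -> [9 1 1]
Step 7: demand=5,sold=1 ship[1->2]=1 ship[0->1]=1 prod=2 -> [10 1 1]
Step 8: demand=5,sold=1 ship[1->2]=1 ship[0->1]=1 prod=2 -> [11 1 1]
Step 9: demand=5,sold=1 ship[1->2]=1 ship[0->1]=1 prod=2 -> [12 1 1]
Step 10: demand=5,sold=1 ship[1->2]=1 ship[0->1]=1 prod=2 -> [13 1 1]
Step 11: demand=5,sold=1 ship[1->2]=1 ship[0->1]=1 prod=2 -> [14 1 1]
Step 12: demand=5,sold=1 ship[1->2]=1 ship[0->1]=1 prod=2 -> [15 1 1]
First stockout at step 3

3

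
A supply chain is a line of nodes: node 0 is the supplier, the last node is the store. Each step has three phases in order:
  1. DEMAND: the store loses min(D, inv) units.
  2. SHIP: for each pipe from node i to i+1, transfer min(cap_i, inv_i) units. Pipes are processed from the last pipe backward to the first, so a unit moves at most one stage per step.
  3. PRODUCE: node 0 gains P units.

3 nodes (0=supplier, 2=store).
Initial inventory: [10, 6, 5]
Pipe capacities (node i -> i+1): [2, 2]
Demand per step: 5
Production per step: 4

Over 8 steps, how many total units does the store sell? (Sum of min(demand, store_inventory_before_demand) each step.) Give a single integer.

Step 1: sold=5 (running total=5) -> [12 6 2]
Step 2: sold=2 (running total=7) -> [14 6 2]
Step 3: sold=2 (running total=9) -> [16 6 2]
Step 4: sold=2 (running total=11) -> [18 6 2]
Step 5: sold=2 (running total=13) -> [20 6 2]
Step 6: sold=2 (running total=15) -> [22 6 2]
Step 7: sold=2 (running total=17) -> [24 6 2]
Step 8: sold=2 (running total=19) -> [26 6 2]

Answer: 19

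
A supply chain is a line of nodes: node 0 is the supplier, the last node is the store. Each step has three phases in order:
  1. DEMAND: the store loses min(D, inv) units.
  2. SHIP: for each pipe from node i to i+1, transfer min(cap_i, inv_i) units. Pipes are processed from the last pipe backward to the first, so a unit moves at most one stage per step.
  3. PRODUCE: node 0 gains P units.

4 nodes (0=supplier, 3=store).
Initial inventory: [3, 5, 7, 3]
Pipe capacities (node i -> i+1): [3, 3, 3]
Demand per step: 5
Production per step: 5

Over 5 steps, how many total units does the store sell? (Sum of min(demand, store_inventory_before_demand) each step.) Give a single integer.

Step 1: sold=3 (running total=3) -> [5 5 7 3]
Step 2: sold=3 (running total=6) -> [7 5 7 3]
Step 3: sold=3 (running total=9) -> [9 5 7 3]
Step 4: sold=3 (running total=12) -> [11 5 7 3]
Step 5: sold=3 (running total=15) -> [13 5 7 3]

Answer: 15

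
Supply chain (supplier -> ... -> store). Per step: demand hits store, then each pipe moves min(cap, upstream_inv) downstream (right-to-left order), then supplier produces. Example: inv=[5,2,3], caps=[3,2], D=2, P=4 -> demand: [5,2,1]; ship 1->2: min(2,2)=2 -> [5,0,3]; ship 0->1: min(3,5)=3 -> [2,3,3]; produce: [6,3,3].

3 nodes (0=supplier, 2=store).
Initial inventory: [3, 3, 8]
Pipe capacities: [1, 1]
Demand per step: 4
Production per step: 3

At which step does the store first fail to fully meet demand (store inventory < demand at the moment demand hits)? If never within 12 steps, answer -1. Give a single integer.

Step 1: demand=4,sold=4 ship[1->2]=1 ship[0->1]=1 prod=3 -> [5 3 5]
Step 2: demand=4,sold=4 ship[1->2]=1 ship[0->1]=1 prod=3 -> [7 3 2]
Step 3: demand=4,sold=2 ship[1->2]=1 ship[0->1]=1 prod=3 -> [9 3 1]
Step 4: demand=4,sold=1 ship[1->2]=1 ship[0->1]=1 prod=3 -> [11 3 1]
Step 5: demand=4,sold=1 ship[1->2]=1 ship[0->1]=1 prod=3 -> [13 3 1]
Step 6: demand=4,sold=1 ship[1->2]=1 ship[0->1]=1 prod=3 -> [15 3 1]
Step 7: demand=4,sold=1 ship[1->2]=1 ship[0->1]=1 prod=3 -> [17 3 1]
Step 8: demand=4,sold=1 ship[1->2]=1 ship[0->1]=1 prod=3 -> [19 3 1]
Step 9: demand=4,sold=1 ship[1->2]=1 ship[0->1]=1 prod=3 -> [21 3 1]
Step 10: demand=4,sold=1 ship[1->2]=1 ship[0->1]=1 prod=3 -> [23 3 1]
Step 11: demand=4,sold=1 ship[1->2]=1 ship[0->1]=1 prod=3 -> [25 3 1]
Step 12: demand=4,sold=1 ship[1->2]=1 ship[0->1]=1 prod=3 -> [27 3 1]
First stockout at step 3

3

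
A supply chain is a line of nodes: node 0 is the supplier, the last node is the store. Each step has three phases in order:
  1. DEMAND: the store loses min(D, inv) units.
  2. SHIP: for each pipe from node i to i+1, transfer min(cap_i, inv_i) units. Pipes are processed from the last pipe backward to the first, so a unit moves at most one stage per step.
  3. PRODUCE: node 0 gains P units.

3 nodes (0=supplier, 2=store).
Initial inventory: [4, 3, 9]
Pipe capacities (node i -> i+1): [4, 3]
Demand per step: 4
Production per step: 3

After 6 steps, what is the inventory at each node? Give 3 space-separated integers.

Step 1: demand=4,sold=4 ship[1->2]=3 ship[0->1]=4 prod=3 -> inv=[3 4 8]
Step 2: demand=4,sold=4 ship[1->2]=3 ship[0->1]=3 prod=3 -> inv=[3 4 7]
Step 3: demand=4,sold=4 ship[1->2]=3 ship[0->1]=3 prod=3 -> inv=[3 4 6]
Step 4: demand=4,sold=4 ship[1->2]=3 ship[0->1]=3 prod=3 -> inv=[3 4 5]
Step 5: demand=4,sold=4 ship[1->2]=3 ship[0->1]=3 prod=3 -> inv=[3 4 4]
Step 6: demand=4,sold=4 ship[1->2]=3 ship[0->1]=3 prod=3 -> inv=[3 4 3]

3 4 3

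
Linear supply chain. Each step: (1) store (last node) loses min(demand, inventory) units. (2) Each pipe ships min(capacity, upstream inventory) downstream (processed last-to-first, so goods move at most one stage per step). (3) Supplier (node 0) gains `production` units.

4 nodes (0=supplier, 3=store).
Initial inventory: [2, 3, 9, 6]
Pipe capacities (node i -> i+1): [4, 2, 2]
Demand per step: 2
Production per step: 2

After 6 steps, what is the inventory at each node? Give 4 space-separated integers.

Step 1: demand=2,sold=2 ship[2->3]=2 ship[1->2]=2 ship[0->1]=2 prod=2 -> inv=[2 3 9 6]
Step 2: demand=2,sold=2 ship[2->3]=2 ship[1->2]=2 ship[0->1]=2 prod=2 -> inv=[2 3 9 6]
Step 3: demand=2,sold=2 ship[2->3]=2 ship[1->2]=2 ship[0->1]=2 prod=2 -> inv=[2 3 9 6]
Step 4: demand=2,sold=2 ship[2->3]=2 ship[1->2]=2 ship[0->1]=2 prod=2 -> inv=[2 3 9 6]
Step 5: demand=2,sold=2 ship[2->3]=2 ship[1->2]=2 ship[0->1]=2 prod=2 -> inv=[2 3 9 6]
Step 6: demand=2,sold=2 ship[2->3]=2 ship[1->2]=2 ship[0->1]=2 prod=2 -> inv=[2 3 9 6]

2 3 9 6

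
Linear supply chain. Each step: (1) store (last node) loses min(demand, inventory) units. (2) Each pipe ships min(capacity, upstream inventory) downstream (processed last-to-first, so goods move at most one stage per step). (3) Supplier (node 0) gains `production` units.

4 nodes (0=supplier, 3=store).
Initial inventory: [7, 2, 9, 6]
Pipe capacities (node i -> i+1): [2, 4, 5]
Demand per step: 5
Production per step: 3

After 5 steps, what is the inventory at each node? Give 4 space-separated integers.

Step 1: demand=5,sold=5 ship[2->3]=5 ship[1->2]=2 ship[0->1]=2 prod=3 -> inv=[8 2 6 6]
Step 2: demand=5,sold=5 ship[2->3]=5 ship[1->2]=2 ship[0->1]=2 prod=3 -> inv=[9 2 3 6]
Step 3: demand=5,sold=5 ship[2->3]=3 ship[1->2]=2 ship[0->1]=2 prod=3 -> inv=[10 2 2 4]
Step 4: demand=5,sold=4 ship[2->3]=2 ship[1->2]=2 ship[0->1]=2 prod=3 -> inv=[11 2 2 2]
Step 5: demand=5,sold=2 ship[2->3]=2 ship[1->2]=2 ship[0->1]=2 prod=3 -> inv=[12 2 2 2]

12 2 2 2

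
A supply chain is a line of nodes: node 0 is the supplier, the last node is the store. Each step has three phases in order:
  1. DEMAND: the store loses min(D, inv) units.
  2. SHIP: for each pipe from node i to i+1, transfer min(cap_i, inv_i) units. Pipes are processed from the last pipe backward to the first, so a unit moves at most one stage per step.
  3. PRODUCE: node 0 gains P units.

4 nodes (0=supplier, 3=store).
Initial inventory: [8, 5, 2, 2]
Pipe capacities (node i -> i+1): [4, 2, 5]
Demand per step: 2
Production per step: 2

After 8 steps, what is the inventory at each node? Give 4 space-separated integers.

Step 1: demand=2,sold=2 ship[2->3]=2 ship[1->2]=2 ship[0->1]=4 prod=2 -> inv=[6 7 2 2]
Step 2: demand=2,sold=2 ship[2->3]=2 ship[1->2]=2 ship[0->1]=4 prod=2 -> inv=[4 9 2 2]
Step 3: demand=2,sold=2 ship[2->3]=2 ship[1->2]=2 ship[0->1]=4 prod=2 -> inv=[2 11 2 2]
Step 4: demand=2,sold=2 ship[2->3]=2 ship[1->2]=2 ship[0->1]=2 prod=2 -> inv=[2 11 2 2]
Step 5: demand=2,sold=2 ship[2->3]=2 ship[1->2]=2 ship[0->1]=2 prod=2 -> inv=[2 11 2 2]
Step 6: demand=2,sold=2 ship[2->3]=2 ship[1->2]=2 ship[0->1]=2 prod=2 -> inv=[2 11 2 2]
Step 7: demand=2,sold=2 ship[2->3]=2 ship[1->2]=2 ship[0->1]=2 prod=2 -> inv=[2 11 2 2]
Step 8: demand=2,sold=2 ship[2->3]=2 ship[1->2]=2 ship[0->1]=2 prod=2 -> inv=[2 11 2 2]

2 11 2 2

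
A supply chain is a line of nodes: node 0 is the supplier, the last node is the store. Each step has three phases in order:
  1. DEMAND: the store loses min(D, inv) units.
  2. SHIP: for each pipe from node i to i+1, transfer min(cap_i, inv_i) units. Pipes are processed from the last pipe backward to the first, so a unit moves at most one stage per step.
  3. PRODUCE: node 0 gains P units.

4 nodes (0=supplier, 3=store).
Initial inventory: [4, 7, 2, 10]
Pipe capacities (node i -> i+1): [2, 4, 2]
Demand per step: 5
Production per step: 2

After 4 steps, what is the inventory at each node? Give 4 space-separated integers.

Step 1: demand=5,sold=5 ship[2->3]=2 ship[1->2]=4 ship[0->1]=2 prod=2 -> inv=[4 5 4 7]
Step 2: demand=5,sold=5 ship[2->3]=2 ship[1->2]=4 ship[0->1]=2 prod=2 -> inv=[4 3 6 4]
Step 3: demand=5,sold=4 ship[2->3]=2 ship[1->2]=3 ship[0->1]=2 prod=2 -> inv=[4 2 7 2]
Step 4: demand=5,sold=2 ship[2->3]=2 ship[1->2]=2 ship[0->1]=2 prod=2 -> inv=[4 2 7 2]

4 2 7 2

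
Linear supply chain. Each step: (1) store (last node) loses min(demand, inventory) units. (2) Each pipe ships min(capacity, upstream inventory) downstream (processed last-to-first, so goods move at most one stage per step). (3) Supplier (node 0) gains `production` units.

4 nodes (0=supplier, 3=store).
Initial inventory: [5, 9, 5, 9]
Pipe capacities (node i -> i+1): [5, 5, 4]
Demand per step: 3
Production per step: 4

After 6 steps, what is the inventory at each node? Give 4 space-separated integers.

Step 1: demand=3,sold=3 ship[2->3]=4 ship[1->2]=5 ship[0->1]=5 prod=4 -> inv=[4 9 6 10]
Step 2: demand=3,sold=3 ship[2->3]=4 ship[1->2]=5 ship[0->1]=4 prod=4 -> inv=[4 8 7 11]
Step 3: demand=3,sold=3 ship[2->3]=4 ship[1->2]=5 ship[0->1]=4 prod=4 -> inv=[4 7 8 12]
Step 4: demand=3,sold=3 ship[2->3]=4 ship[1->2]=5 ship[0->1]=4 prod=4 -> inv=[4 6 9 13]
Step 5: demand=3,sold=3 ship[2->3]=4 ship[1->2]=5 ship[0->1]=4 prod=4 -> inv=[4 5 10 14]
Step 6: demand=3,sold=3 ship[2->3]=4 ship[1->2]=5 ship[0->1]=4 prod=4 -> inv=[4 4 11 15]

4 4 11 15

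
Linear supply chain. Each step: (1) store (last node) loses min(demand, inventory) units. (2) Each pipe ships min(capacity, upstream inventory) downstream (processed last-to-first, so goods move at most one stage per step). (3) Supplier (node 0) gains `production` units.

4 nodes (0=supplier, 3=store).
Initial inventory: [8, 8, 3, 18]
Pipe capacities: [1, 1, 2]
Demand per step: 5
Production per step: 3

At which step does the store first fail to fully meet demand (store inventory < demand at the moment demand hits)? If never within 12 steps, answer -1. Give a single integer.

Step 1: demand=5,sold=5 ship[2->3]=2 ship[1->2]=1 ship[0->1]=1 prod=3 -> [10 8 2 15]
Step 2: demand=5,sold=5 ship[2->3]=2 ship[1->2]=1 ship[0->1]=1 prod=3 -> [12 8 1 12]
Step 3: demand=5,sold=5 ship[2->3]=1 ship[1->2]=1 ship[0->1]=1 prod=3 -> [14 8 1 8]
Step 4: demand=5,sold=5 ship[2->3]=1 ship[1->2]=1 ship[0->1]=1 prod=3 -> [16 8 1 4]
Step 5: demand=5,sold=4 ship[2->3]=1 ship[1->2]=1 ship[0->1]=1 prod=3 -> [18 8 1 1]
Step 6: demand=5,sold=1 ship[2->3]=1 ship[1->2]=1 ship[0->1]=1 prod=3 -> [20 8 1 1]
Step 7: demand=5,sold=1 ship[2->3]=1 ship[1->2]=1 ship[0->1]=1 prod=3 -> [22 8 1 1]
Step 8: demand=5,sold=1 ship[2->3]=1 ship[1->2]=1 ship[0->1]=1 prod=3 -> [24 8 1 1]
Step 9: demand=5,sold=1 ship[2->3]=1 ship[1->2]=1 ship[0->1]=1 prod=3 -> [26 8 1 1]
Step 10: demand=5,sold=1 ship[2->3]=1 ship[1->2]=1 ship[0->1]=1 prod=3 -> [28 8 1 1]
Step 11: demand=5,sold=1 ship[2->3]=1 ship[1->2]=1 ship[0->1]=1 prod=3 -> [30 8 1 1]
Step 12: demand=5,sold=1 ship[2->3]=1 ship[1->2]=1 ship[0->1]=1 prod=3 -> [32 8 1 1]
First stockout at step 5

5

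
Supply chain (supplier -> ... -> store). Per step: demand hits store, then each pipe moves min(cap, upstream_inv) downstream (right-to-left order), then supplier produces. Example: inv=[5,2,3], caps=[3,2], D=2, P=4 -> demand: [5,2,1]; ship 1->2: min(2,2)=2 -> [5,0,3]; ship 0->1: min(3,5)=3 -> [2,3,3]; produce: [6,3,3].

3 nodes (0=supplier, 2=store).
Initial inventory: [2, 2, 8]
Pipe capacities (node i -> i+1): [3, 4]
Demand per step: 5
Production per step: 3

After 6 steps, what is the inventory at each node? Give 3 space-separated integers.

Step 1: demand=5,sold=5 ship[1->2]=2 ship[0->1]=2 prod=3 -> inv=[3 2 5]
Step 2: demand=5,sold=5 ship[1->2]=2 ship[0->1]=3 prod=3 -> inv=[3 3 2]
Step 3: demand=5,sold=2 ship[1->2]=3 ship[0->1]=3 prod=3 -> inv=[3 3 3]
Step 4: demand=5,sold=3 ship[1->2]=3 ship[0->1]=3 prod=3 -> inv=[3 3 3]
Step 5: demand=5,sold=3 ship[1->2]=3 ship[0->1]=3 prod=3 -> inv=[3 3 3]
Step 6: demand=5,sold=3 ship[1->2]=3 ship[0->1]=3 prod=3 -> inv=[3 3 3]

3 3 3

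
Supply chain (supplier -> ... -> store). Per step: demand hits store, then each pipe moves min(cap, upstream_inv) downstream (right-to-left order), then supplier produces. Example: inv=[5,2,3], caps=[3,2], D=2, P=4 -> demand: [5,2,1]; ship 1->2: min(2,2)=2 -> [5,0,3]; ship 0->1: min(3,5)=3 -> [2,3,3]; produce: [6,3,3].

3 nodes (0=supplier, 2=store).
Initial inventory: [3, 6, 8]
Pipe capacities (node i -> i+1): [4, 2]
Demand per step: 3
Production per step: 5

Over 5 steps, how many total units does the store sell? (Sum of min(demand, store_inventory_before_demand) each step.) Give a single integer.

Answer: 15

Derivation:
Step 1: sold=3 (running total=3) -> [5 7 7]
Step 2: sold=3 (running total=6) -> [6 9 6]
Step 3: sold=3 (running total=9) -> [7 11 5]
Step 4: sold=3 (running total=12) -> [8 13 4]
Step 5: sold=3 (running total=15) -> [9 15 3]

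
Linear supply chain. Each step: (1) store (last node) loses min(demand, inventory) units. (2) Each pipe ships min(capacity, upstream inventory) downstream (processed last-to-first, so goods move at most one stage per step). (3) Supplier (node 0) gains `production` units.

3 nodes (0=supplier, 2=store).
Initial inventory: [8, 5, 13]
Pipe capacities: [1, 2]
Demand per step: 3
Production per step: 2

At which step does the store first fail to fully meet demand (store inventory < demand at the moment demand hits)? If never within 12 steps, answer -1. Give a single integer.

Step 1: demand=3,sold=3 ship[1->2]=2 ship[0->1]=1 prod=2 -> [9 4 12]
Step 2: demand=3,sold=3 ship[1->2]=2 ship[0->1]=1 prod=2 -> [10 3 11]
Step 3: demand=3,sold=3 ship[1->2]=2 ship[0->1]=1 prod=2 -> [11 2 10]
Step 4: demand=3,sold=3 ship[1->2]=2 ship[0->1]=1 prod=2 -> [12 1 9]
Step 5: demand=3,sold=3 ship[1->2]=1 ship[0->1]=1 prod=2 -> [13 1 7]
Step 6: demand=3,sold=3 ship[1->2]=1 ship[0->1]=1 prod=2 -> [14 1 5]
Step 7: demand=3,sold=3 ship[1->2]=1 ship[0->1]=1 prod=2 -> [15 1 3]
Step 8: demand=3,sold=3 ship[1->2]=1 ship[0->1]=1 prod=2 -> [16 1 1]
Step 9: demand=3,sold=1 ship[1->2]=1 ship[0->1]=1 prod=2 -> [17 1 1]
Step 10: demand=3,sold=1 ship[1->2]=1 ship[0->1]=1 prod=2 -> [18 1 1]
Step 11: demand=3,sold=1 ship[1->2]=1 ship[0->1]=1 prod=2 -> [19 1 1]
Step 12: demand=3,sold=1 ship[1->2]=1 ship[0->1]=1 prod=2 -> [20 1 1]
First stockout at step 9

9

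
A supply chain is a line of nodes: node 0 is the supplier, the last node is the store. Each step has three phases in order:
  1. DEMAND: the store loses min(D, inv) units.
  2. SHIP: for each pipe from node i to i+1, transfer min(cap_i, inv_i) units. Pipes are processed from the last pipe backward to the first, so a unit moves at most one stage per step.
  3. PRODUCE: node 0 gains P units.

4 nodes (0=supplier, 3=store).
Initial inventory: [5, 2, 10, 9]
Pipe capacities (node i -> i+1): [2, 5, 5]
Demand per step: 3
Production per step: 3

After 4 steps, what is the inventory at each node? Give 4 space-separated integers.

Step 1: demand=3,sold=3 ship[2->3]=5 ship[1->2]=2 ship[0->1]=2 prod=3 -> inv=[6 2 7 11]
Step 2: demand=3,sold=3 ship[2->3]=5 ship[1->2]=2 ship[0->1]=2 prod=3 -> inv=[7 2 4 13]
Step 3: demand=3,sold=3 ship[2->3]=4 ship[1->2]=2 ship[0->1]=2 prod=3 -> inv=[8 2 2 14]
Step 4: demand=3,sold=3 ship[2->3]=2 ship[1->2]=2 ship[0->1]=2 prod=3 -> inv=[9 2 2 13]

9 2 2 13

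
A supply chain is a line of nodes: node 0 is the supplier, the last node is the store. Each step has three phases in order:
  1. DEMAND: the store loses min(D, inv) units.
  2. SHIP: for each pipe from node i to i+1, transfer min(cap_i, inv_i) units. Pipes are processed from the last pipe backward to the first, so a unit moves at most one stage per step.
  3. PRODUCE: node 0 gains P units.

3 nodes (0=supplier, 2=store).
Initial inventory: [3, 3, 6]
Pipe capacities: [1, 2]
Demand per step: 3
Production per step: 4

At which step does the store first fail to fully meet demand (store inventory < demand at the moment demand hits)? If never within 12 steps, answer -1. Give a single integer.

Step 1: demand=3,sold=3 ship[1->2]=2 ship[0->1]=1 prod=4 -> [6 2 5]
Step 2: demand=3,sold=3 ship[1->2]=2 ship[0->1]=1 prod=4 -> [9 1 4]
Step 3: demand=3,sold=3 ship[1->2]=1 ship[0->1]=1 prod=4 -> [12 1 2]
Step 4: demand=3,sold=2 ship[1->2]=1 ship[0->1]=1 prod=4 -> [15 1 1]
Step 5: demand=3,sold=1 ship[1->2]=1 ship[0->1]=1 prod=4 -> [18 1 1]
Step 6: demand=3,sold=1 ship[1->2]=1 ship[0->1]=1 prod=4 -> [21 1 1]
Step 7: demand=3,sold=1 ship[1->2]=1 ship[0->1]=1 prod=4 -> [24 1 1]
Step 8: demand=3,sold=1 ship[1->2]=1 ship[0->1]=1 prod=4 -> [27 1 1]
Step 9: demand=3,sold=1 ship[1->2]=1 ship[0->1]=1 prod=4 -> [30 1 1]
Step 10: demand=3,sold=1 ship[1->2]=1 ship[0->1]=1 prod=4 -> [33 1 1]
Step 11: demand=3,sold=1 ship[1->2]=1 ship[0->1]=1 prod=4 -> [36 1 1]
Step 12: demand=3,sold=1 ship[1->2]=1 ship[0->1]=1 prod=4 -> [39 1 1]
First stockout at step 4

4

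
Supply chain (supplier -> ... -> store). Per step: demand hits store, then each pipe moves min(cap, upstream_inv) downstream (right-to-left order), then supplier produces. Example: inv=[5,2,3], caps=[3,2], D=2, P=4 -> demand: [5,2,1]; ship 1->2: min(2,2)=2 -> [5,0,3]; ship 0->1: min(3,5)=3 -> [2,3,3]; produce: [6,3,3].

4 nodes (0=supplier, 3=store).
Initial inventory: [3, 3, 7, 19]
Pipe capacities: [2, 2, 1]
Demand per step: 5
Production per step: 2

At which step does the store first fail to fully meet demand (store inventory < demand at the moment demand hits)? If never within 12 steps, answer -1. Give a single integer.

Step 1: demand=5,sold=5 ship[2->3]=1 ship[1->2]=2 ship[0->1]=2 prod=2 -> [3 3 8 15]
Step 2: demand=5,sold=5 ship[2->3]=1 ship[1->2]=2 ship[0->1]=2 prod=2 -> [3 3 9 11]
Step 3: demand=5,sold=5 ship[2->3]=1 ship[1->2]=2 ship[0->1]=2 prod=2 -> [3 3 10 7]
Step 4: demand=5,sold=5 ship[2->3]=1 ship[1->2]=2 ship[0->1]=2 prod=2 -> [3 3 11 3]
Step 5: demand=5,sold=3 ship[2->3]=1 ship[1->2]=2 ship[0->1]=2 prod=2 -> [3 3 12 1]
Step 6: demand=5,sold=1 ship[2->3]=1 ship[1->2]=2 ship[0->1]=2 prod=2 -> [3 3 13 1]
Step 7: demand=5,sold=1 ship[2->3]=1 ship[1->2]=2 ship[0->1]=2 prod=2 -> [3 3 14 1]
Step 8: demand=5,sold=1 ship[2->3]=1 ship[1->2]=2 ship[0->1]=2 prod=2 -> [3 3 15 1]
Step 9: demand=5,sold=1 ship[2->3]=1 ship[1->2]=2 ship[0->1]=2 prod=2 -> [3 3 16 1]
Step 10: demand=5,sold=1 ship[2->3]=1 ship[1->2]=2 ship[0->1]=2 prod=2 -> [3 3 17 1]
Step 11: demand=5,sold=1 ship[2->3]=1 ship[1->2]=2 ship[0->1]=2 prod=2 -> [3 3 18 1]
Step 12: demand=5,sold=1 ship[2->3]=1 ship[1->2]=2 ship[0->1]=2 prod=2 -> [3 3 19 1]
First stockout at step 5

5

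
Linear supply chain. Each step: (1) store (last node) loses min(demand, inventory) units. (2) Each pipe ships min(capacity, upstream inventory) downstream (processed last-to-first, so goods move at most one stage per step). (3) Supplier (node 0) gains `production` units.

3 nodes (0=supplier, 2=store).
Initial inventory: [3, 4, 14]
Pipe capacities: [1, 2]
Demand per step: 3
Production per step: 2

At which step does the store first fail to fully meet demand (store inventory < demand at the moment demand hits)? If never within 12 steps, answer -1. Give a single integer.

Step 1: demand=3,sold=3 ship[1->2]=2 ship[0->1]=1 prod=2 -> [4 3 13]
Step 2: demand=3,sold=3 ship[1->2]=2 ship[0->1]=1 prod=2 -> [5 2 12]
Step 3: demand=3,sold=3 ship[1->2]=2 ship[0->1]=1 prod=2 -> [6 1 11]
Step 4: demand=3,sold=3 ship[1->2]=1 ship[0->1]=1 prod=2 -> [7 1 9]
Step 5: demand=3,sold=3 ship[1->2]=1 ship[0->1]=1 prod=2 -> [8 1 7]
Step 6: demand=3,sold=3 ship[1->2]=1 ship[0->1]=1 prod=2 -> [9 1 5]
Step 7: demand=3,sold=3 ship[1->2]=1 ship[0->1]=1 prod=2 -> [10 1 3]
Step 8: demand=3,sold=3 ship[1->2]=1 ship[0->1]=1 prod=2 -> [11 1 1]
Step 9: demand=3,sold=1 ship[1->2]=1 ship[0->1]=1 prod=2 -> [12 1 1]
Step 10: demand=3,sold=1 ship[1->2]=1 ship[0->1]=1 prod=2 -> [13 1 1]
Step 11: demand=3,sold=1 ship[1->2]=1 ship[0->1]=1 prod=2 -> [14 1 1]
Step 12: demand=3,sold=1 ship[1->2]=1 ship[0->1]=1 prod=2 -> [15 1 1]
First stockout at step 9

9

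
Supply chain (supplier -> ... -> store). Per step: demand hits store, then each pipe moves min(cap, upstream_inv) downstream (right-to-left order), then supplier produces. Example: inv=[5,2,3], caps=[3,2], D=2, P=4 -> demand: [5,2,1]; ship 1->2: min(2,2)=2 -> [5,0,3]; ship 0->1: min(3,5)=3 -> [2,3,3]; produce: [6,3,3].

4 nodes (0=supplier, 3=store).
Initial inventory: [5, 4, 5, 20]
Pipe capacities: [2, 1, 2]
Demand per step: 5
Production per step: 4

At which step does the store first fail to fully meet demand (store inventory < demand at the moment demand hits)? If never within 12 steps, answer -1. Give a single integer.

Step 1: demand=5,sold=5 ship[2->3]=2 ship[1->2]=1 ship[0->1]=2 prod=4 -> [7 5 4 17]
Step 2: demand=5,sold=5 ship[2->3]=2 ship[1->2]=1 ship[0->1]=2 prod=4 -> [9 6 3 14]
Step 3: demand=5,sold=5 ship[2->3]=2 ship[1->2]=1 ship[0->1]=2 prod=4 -> [11 7 2 11]
Step 4: demand=5,sold=5 ship[2->3]=2 ship[1->2]=1 ship[0->1]=2 prod=4 -> [13 8 1 8]
Step 5: demand=5,sold=5 ship[2->3]=1 ship[1->2]=1 ship[0->1]=2 prod=4 -> [15 9 1 4]
Step 6: demand=5,sold=4 ship[2->3]=1 ship[1->2]=1 ship[0->1]=2 prod=4 -> [17 10 1 1]
Step 7: demand=5,sold=1 ship[2->3]=1 ship[1->2]=1 ship[0->1]=2 prod=4 -> [19 11 1 1]
Step 8: demand=5,sold=1 ship[2->3]=1 ship[1->2]=1 ship[0->1]=2 prod=4 -> [21 12 1 1]
Step 9: demand=5,sold=1 ship[2->3]=1 ship[1->2]=1 ship[0->1]=2 prod=4 -> [23 13 1 1]
Step 10: demand=5,sold=1 ship[2->3]=1 ship[1->2]=1 ship[0->1]=2 prod=4 -> [25 14 1 1]
Step 11: demand=5,sold=1 ship[2->3]=1 ship[1->2]=1 ship[0->1]=2 prod=4 -> [27 15 1 1]
Step 12: demand=5,sold=1 ship[2->3]=1 ship[1->2]=1 ship[0->1]=2 prod=4 -> [29 16 1 1]
First stockout at step 6

6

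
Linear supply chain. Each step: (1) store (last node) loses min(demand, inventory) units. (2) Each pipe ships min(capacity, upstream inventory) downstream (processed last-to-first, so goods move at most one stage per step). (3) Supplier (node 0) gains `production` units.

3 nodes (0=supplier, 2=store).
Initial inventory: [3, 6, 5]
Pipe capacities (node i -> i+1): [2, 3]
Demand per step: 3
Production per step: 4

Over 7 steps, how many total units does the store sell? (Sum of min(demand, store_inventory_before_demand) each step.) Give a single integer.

Answer: 21

Derivation:
Step 1: sold=3 (running total=3) -> [5 5 5]
Step 2: sold=3 (running total=6) -> [7 4 5]
Step 3: sold=3 (running total=9) -> [9 3 5]
Step 4: sold=3 (running total=12) -> [11 2 5]
Step 5: sold=3 (running total=15) -> [13 2 4]
Step 6: sold=3 (running total=18) -> [15 2 3]
Step 7: sold=3 (running total=21) -> [17 2 2]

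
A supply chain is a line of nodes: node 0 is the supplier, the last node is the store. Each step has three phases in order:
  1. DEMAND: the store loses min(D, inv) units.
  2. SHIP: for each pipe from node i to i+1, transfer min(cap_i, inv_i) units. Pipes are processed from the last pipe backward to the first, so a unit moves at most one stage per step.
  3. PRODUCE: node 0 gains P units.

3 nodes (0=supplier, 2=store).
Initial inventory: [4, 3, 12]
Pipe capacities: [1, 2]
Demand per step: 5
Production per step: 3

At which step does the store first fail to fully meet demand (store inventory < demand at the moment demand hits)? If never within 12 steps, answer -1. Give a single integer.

Step 1: demand=5,sold=5 ship[1->2]=2 ship[0->1]=1 prod=3 -> [6 2 9]
Step 2: demand=5,sold=5 ship[1->2]=2 ship[0->1]=1 prod=3 -> [8 1 6]
Step 3: demand=5,sold=5 ship[1->2]=1 ship[0->1]=1 prod=3 -> [10 1 2]
Step 4: demand=5,sold=2 ship[1->2]=1 ship[0->1]=1 prod=3 -> [12 1 1]
Step 5: demand=5,sold=1 ship[1->2]=1 ship[0->1]=1 prod=3 -> [14 1 1]
Step 6: demand=5,sold=1 ship[1->2]=1 ship[0->1]=1 prod=3 -> [16 1 1]
Step 7: demand=5,sold=1 ship[1->2]=1 ship[0->1]=1 prod=3 -> [18 1 1]
Step 8: demand=5,sold=1 ship[1->2]=1 ship[0->1]=1 prod=3 -> [20 1 1]
Step 9: demand=5,sold=1 ship[1->2]=1 ship[0->1]=1 prod=3 -> [22 1 1]
Step 10: demand=5,sold=1 ship[1->2]=1 ship[0->1]=1 prod=3 -> [24 1 1]
Step 11: demand=5,sold=1 ship[1->2]=1 ship[0->1]=1 prod=3 -> [26 1 1]
Step 12: demand=5,sold=1 ship[1->2]=1 ship[0->1]=1 prod=3 -> [28 1 1]
First stockout at step 4

4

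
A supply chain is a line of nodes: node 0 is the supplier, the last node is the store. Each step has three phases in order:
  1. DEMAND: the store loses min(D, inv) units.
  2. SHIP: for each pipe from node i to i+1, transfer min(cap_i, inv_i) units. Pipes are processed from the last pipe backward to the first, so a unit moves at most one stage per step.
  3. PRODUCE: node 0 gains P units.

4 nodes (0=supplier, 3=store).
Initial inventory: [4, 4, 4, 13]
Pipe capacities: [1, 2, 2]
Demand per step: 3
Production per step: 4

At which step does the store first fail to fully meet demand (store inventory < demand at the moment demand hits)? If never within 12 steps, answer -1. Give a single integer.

Step 1: demand=3,sold=3 ship[2->3]=2 ship[1->2]=2 ship[0->1]=1 prod=4 -> [7 3 4 12]
Step 2: demand=3,sold=3 ship[2->3]=2 ship[1->2]=2 ship[0->1]=1 prod=4 -> [10 2 4 11]
Step 3: demand=3,sold=3 ship[2->3]=2 ship[1->2]=2 ship[0->1]=1 prod=4 -> [13 1 4 10]
Step 4: demand=3,sold=3 ship[2->3]=2 ship[1->2]=1 ship[0->1]=1 prod=4 -> [16 1 3 9]
Step 5: demand=3,sold=3 ship[2->3]=2 ship[1->2]=1 ship[0->1]=1 prod=4 -> [19 1 2 8]
Step 6: demand=3,sold=3 ship[2->3]=2 ship[1->2]=1 ship[0->1]=1 prod=4 -> [22 1 1 7]
Step 7: demand=3,sold=3 ship[2->3]=1 ship[1->2]=1 ship[0->1]=1 prod=4 -> [25 1 1 5]
Step 8: demand=3,sold=3 ship[2->3]=1 ship[1->2]=1 ship[0->1]=1 prod=4 -> [28 1 1 3]
Step 9: demand=3,sold=3 ship[2->3]=1 ship[1->2]=1 ship[0->1]=1 prod=4 -> [31 1 1 1]
Step 10: demand=3,sold=1 ship[2->3]=1 ship[1->2]=1 ship[0->1]=1 prod=4 -> [34 1 1 1]
Step 11: demand=3,sold=1 ship[2->3]=1 ship[1->2]=1 ship[0->1]=1 prod=4 -> [37 1 1 1]
Step 12: demand=3,sold=1 ship[2->3]=1 ship[1->2]=1 ship[0->1]=1 prod=4 -> [40 1 1 1]
First stockout at step 10

10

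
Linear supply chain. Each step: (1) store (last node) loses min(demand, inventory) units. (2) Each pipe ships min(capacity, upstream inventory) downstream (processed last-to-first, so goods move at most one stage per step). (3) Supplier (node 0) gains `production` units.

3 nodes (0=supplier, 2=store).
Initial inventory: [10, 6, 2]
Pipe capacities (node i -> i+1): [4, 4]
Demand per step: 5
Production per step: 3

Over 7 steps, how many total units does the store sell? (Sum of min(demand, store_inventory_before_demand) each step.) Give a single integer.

Answer: 26

Derivation:
Step 1: sold=2 (running total=2) -> [9 6 4]
Step 2: sold=4 (running total=6) -> [8 6 4]
Step 3: sold=4 (running total=10) -> [7 6 4]
Step 4: sold=4 (running total=14) -> [6 6 4]
Step 5: sold=4 (running total=18) -> [5 6 4]
Step 6: sold=4 (running total=22) -> [4 6 4]
Step 7: sold=4 (running total=26) -> [3 6 4]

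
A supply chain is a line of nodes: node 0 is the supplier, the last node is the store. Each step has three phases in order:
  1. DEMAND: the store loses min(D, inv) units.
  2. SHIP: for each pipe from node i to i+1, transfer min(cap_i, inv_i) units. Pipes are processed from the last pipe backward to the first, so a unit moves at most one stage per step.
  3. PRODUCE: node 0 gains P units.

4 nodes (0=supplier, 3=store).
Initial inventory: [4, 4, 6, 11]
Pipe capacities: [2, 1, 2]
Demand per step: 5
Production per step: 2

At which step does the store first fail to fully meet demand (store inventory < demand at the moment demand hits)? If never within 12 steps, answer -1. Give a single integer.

Step 1: demand=5,sold=5 ship[2->3]=2 ship[1->2]=1 ship[0->1]=2 prod=2 -> [4 5 5 8]
Step 2: demand=5,sold=5 ship[2->3]=2 ship[1->2]=1 ship[0->1]=2 prod=2 -> [4 6 4 5]
Step 3: demand=5,sold=5 ship[2->3]=2 ship[1->2]=1 ship[0->1]=2 prod=2 -> [4 7 3 2]
Step 4: demand=5,sold=2 ship[2->3]=2 ship[1->2]=1 ship[0->1]=2 prod=2 -> [4 8 2 2]
Step 5: demand=5,sold=2 ship[2->3]=2 ship[1->2]=1 ship[0->1]=2 prod=2 -> [4 9 1 2]
Step 6: demand=5,sold=2 ship[2->3]=1 ship[1->2]=1 ship[0->1]=2 prod=2 -> [4 10 1 1]
Step 7: demand=5,sold=1 ship[2->3]=1 ship[1->2]=1 ship[0->1]=2 prod=2 -> [4 11 1 1]
Step 8: demand=5,sold=1 ship[2->3]=1 ship[1->2]=1 ship[0->1]=2 prod=2 -> [4 12 1 1]
Step 9: demand=5,sold=1 ship[2->3]=1 ship[1->2]=1 ship[0->1]=2 prod=2 -> [4 13 1 1]
Step 10: demand=5,sold=1 ship[2->3]=1 ship[1->2]=1 ship[0->1]=2 prod=2 -> [4 14 1 1]
Step 11: demand=5,sold=1 ship[2->3]=1 ship[1->2]=1 ship[0->1]=2 prod=2 -> [4 15 1 1]
Step 12: demand=5,sold=1 ship[2->3]=1 ship[1->2]=1 ship[0->1]=2 prod=2 -> [4 16 1 1]
First stockout at step 4

4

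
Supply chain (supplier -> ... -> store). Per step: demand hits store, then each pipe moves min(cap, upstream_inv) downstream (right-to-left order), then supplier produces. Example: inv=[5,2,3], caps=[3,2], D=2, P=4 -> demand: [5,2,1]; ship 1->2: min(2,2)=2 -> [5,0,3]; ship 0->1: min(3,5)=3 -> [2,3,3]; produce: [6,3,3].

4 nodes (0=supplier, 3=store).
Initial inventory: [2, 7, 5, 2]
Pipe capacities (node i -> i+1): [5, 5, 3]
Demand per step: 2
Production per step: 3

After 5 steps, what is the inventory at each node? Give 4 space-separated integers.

Step 1: demand=2,sold=2 ship[2->3]=3 ship[1->2]=5 ship[0->1]=2 prod=3 -> inv=[3 4 7 3]
Step 2: demand=2,sold=2 ship[2->3]=3 ship[1->2]=4 ship[0->1]=3 prod=3 -> inv=[3 3 8 4]
Step 3: demand=2,sold=2 ship[2->3]=3 ship[1->2]=3 ship[0->1]=3 prod=3 -> inv=[3 3 8 5]
Step 4: demand=2,sold=2 ship[2->3]=3 ship[1->2]=3 ship[0->1]=3 prod=3 -> inv=[3 3 8 6]
Step 5: demand=2,sold=2 ship[2->3]=3 ship[1->2]=3 ship[0->1]=3 prod=3 -> inv=[3 3 8 7]

3 3 8 7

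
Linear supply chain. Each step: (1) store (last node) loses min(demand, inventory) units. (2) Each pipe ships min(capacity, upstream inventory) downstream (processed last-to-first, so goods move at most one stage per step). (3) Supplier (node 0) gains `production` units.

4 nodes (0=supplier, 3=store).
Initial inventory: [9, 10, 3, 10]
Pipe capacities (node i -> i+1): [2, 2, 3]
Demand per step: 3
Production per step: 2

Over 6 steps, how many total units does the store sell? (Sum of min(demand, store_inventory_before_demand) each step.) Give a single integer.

Step 1: sold=3 (running total=3) -> [9 10 2 10]
Step 2: sold=3 (running total=6) -> [9 10 2 9]
Step 3: sold=3 (running total=9) -> [9 10 2 8]
Step 4: sold=3 (running total=12) -> [9 10 2 7]
Step 5: sold=3 (running total=15) -> [9 10 2 6]
Step 6: sold=3 (running total=18) -> [9 10 2 5]

Answer: 18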